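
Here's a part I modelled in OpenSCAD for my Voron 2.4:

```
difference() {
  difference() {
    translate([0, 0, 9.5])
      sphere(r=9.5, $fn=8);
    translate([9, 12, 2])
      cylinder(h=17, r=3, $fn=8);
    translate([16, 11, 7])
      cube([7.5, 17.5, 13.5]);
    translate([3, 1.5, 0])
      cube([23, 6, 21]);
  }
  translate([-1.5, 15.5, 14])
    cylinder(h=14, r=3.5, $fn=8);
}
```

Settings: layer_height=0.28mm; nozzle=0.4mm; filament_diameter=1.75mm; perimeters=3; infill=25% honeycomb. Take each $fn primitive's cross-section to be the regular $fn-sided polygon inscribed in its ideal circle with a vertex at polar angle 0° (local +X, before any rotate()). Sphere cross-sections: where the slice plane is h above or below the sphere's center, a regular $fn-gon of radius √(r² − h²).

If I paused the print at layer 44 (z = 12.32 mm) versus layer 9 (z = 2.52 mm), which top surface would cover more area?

Layer 44 (z = 12.32): the r=9.5 sphere contributes a regular 8-gon of circumradius √(9.5²−2.82²) = 9.072 (area = (8/2)·9.072²·sin(360°/8) = 232.77 mm²); the r=3 cylinder at (9, 12) contributes a regular 8-gon of circumradius 3 (area = (8/2)·3.000²·sin(360°/8) = 25.46 mm²); the cube at (16, 11) (footprint 7.5×17.5) is included at this height (area 131.25 mm²); the cube at (3, 1.5) is present — its section is the full 23×6 rectangle (area 138.00 mm²); Taking the first minus the rest: starting from the r=9.5 sphere (232.77 mm²), the r=3 cylinder at (9, 12) misses the remaining region (no effect); the 7.5×17.5 cube at (16, 11) misses the remaining region (no effect); the 23×6 cube at (3, 1.5) partially overlaps it — only the 24.07 mm² overlap (of its 138.00 mm²) is removed, clipping the outline — area = 208.70 mm²; the cylinder at (-1.5, 15.5) is not intersected at this z (z outside [14, 28]); Subtracting the remaining from the first: none of the subtracted shapes is present at this height, so that combined region is unchanged — area = 208.70 mm². So its area = 208.70 mm². Layer 9 (z = 2.52): the sphere: section is a regular 8-gon, circumradius = √(r²−h²) = √(9.5²−6.98²) = 6.444 (area = (8/2)·6.444²·sin(360°/8) = 117.46 mm²); the r=3 cylinder at (9, 12) contributes a regular 8-gon of circumradius 3 (area = (8/2)·3.000²·sin(360°/8) = 25.46 mm²); the cube at (16, 11) does not reach this height (z outside [7, 20.5]); the cube at (3, 1.5) (footprint 23×6) is included at this height (area 138.00 mm²); Taking the first minus the rest: starting from the r=9.5 sphere (117.46 mm²), the r=3 cylinder at (9, 12) misses the remaining region (no effect); the 23×6 cube at (3, 1.5) partially overlaps it — only the 7.20 mm² overlap (of its 138.00 mm²) is removed, clipping the outline — area = 110.27 mm²; the cylinder at (-1.5, 15.5) does not reach this height (z outside [14, 28]); Taking the first minus the rest: none of the subtracted shapes is present at this height, so that combined region is unchanged — area = 110.27 mm². So its area = 110.27 mm². Layer 44 is larger (208.70 vs 110.27 mm²).

layer 44 (z = 12.32 mm)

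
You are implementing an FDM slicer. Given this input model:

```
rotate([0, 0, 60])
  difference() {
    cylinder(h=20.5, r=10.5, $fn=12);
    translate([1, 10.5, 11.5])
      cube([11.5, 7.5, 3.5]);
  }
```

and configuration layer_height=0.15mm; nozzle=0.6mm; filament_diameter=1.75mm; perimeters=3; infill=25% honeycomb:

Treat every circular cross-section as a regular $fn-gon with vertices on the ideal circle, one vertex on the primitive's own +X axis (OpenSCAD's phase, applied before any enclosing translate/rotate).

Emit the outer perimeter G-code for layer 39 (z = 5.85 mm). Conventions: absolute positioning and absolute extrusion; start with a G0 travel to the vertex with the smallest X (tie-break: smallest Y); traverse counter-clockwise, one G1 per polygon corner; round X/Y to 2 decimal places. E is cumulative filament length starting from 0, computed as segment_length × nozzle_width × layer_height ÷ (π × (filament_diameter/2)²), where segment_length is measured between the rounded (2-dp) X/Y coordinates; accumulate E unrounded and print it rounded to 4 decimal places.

G0 X-10.50 Y0.00 Z5.85
G1 X-9.09 Y-5.25 E0.2034
G1 X-5.25 Y-9.09 E0.4066
G1 X0.00 Y-10.50 E0.6100
G1 X5.25 Y-9.09 E0.8134
G1 X9.09 Y-5.25 E1.0166
G1 X10.50 Y0.00 E1.2200
G1 X9.09 Y5.25 E1.4234
G1 X5.25 Y9.09 E1.6266
G1 X0.00 Y10.50 E1.8300
G1 X-5.25 Y9.09 E2.0334
G1 X-9.09 Y5.25 E2.2366
G1 X-10.50 Y0.00 E2.4400

At z = 5.85 mm: the cylinder: section is a regular 12-gon, circumradius r=10.5; the cube at (1, 10.5) is not intersected at this z (z outside [11.5, 15]); After the difference (first − rest): none of the subtracted shapes is present at this height, so the r=10.5 cylinder is unchanged — 1 connected region; (whole slice rotated 60° about Z — lengths, areas and connectivity unchanged). The outline is a single polygon with 12 vertices. Extrusion per mm of travel: 0.6 × 0.15 / (π × 0.875²) = 0.037418. Accumulating E over each segment gives final E = 2.4400.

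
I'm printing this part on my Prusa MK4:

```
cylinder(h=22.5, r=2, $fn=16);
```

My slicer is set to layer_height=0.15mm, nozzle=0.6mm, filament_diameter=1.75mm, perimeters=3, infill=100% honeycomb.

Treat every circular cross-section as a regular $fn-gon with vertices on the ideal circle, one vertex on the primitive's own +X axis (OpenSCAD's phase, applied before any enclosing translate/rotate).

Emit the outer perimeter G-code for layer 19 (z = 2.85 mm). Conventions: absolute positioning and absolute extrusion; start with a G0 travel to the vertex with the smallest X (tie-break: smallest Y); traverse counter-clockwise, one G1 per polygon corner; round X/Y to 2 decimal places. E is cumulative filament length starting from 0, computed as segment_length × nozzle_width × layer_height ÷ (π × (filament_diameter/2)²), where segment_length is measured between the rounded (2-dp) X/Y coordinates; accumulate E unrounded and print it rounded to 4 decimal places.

At z = 2.85 mm: the r=2 cylinder gives a regular 16-gon of circumradius 2 (constant along its height). The outline is a single polygon with 16 vertices. Extrusion per mm of travel: 0.6 × 0.15 / (π × 0.875²) = 0.037418. Accumulating E over each segment gives final E = 0.4673.

G0 X-2.00 Y0.00 Z2.85
G1 X-1.85 Y-0.77 E0.0294
G1 X-1.41 Y-1.41 E0.0584
G1 X-0.77 Y-1.85 E0.0875
G1 X0.00 Y-2.00 E0.1168
G1 X0.77 Y-1.85 E0.1462
G1 X1.41 Y-1.41 E0.1752
G1 X1.85 Y-0.77 E0.2043
G1 X2.00 Y0.00 E0.2337
G1 X1.85 Y0.77 E0.2630
G1 X1.41 Y1.41 E0.2921
G1 X0.77 Y1.85 E0.3211
G1 X0.00 Y2.00 E0.3505
G1 X-0.77 Y1.85 E0.3798
G1 X-1.41 Y1.41 E0.4089
G1 X-1.85 Y0.77 E0.4380
G1 X-2.00 Y0.00 E0.4673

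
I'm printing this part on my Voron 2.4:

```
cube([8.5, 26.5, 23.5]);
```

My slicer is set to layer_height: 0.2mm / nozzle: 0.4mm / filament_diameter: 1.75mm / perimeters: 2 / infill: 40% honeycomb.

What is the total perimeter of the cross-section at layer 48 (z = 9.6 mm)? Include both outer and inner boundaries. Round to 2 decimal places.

At z = 9.6 mm: the cube (footprint 8.5×26.5) is included at this height (perimeter 70.00 mm). Overall, the cross-section is a single solid region. Total boundary length (outer) = 70.00 mm.

70.00 mm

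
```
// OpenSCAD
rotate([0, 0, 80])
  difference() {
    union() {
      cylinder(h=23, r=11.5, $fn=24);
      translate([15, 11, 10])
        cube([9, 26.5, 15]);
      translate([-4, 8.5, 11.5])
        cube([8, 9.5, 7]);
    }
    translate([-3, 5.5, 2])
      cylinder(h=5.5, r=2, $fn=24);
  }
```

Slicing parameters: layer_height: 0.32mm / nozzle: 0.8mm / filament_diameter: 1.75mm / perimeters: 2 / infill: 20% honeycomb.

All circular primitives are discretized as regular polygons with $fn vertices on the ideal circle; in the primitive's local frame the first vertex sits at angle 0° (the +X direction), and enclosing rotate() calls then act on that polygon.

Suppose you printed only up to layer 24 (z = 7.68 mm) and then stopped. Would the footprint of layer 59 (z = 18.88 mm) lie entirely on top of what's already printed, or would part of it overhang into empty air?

part overhangs

Compare the two slices. At z = 7.68: the r=11.5 cylinder contributes a regular 24-gon of circumradius 11.5 (area = (24/2)·11.500²·sin(360°/24) = 410.75 mm²); the cube at (15, 11) is not intersected at this z (z outside [10, 25]); the cube at (-4, 8.5) does not reach this height (z outside [11.5, 18.5]); Merging all regions: only the r=11.5 cylinder is present, so the union is just that shape — area = 410.75 mm²; the cylinder at (-3, 5.5) is not intersected at this z (z outside [2, 7.5]); Subtracting the remaining from the first: none of the subtracted shapes is present at this height, so the result so far is unchanged — area = 410.75 mm²; (whole slice rotated 80° about Z — lengths, areas and connectivity unchanged). At z = 18.88: the cylinder: section is a regular 24-gon, circumradius r=11.5 (area = (24/2)·11.500²·sin(360°/24) = 410.75 mm²); the cube at (15, 11) is present — its section is the full 9×26.5 rectangle (area 238.50 mm²); the cube at (-4, 8.5) is not intersected at this z (z outside [11.5, 18.5]); Taking the union: the 2 present regions are separate (no shared area or edge), so areas and boundary lengths simply add and each stays a separate island — area = 649.25 mm²; the cylinder at (-3, 5.5) is absent (z outside [2, 7.5]); Subtracting the remaining from the first: none of the subtracted shapes is present at this height, so the result so far is unchanged — area = 649.25 mm²; (rotated 80° about Z; rotation is an isometry so areas/perimeters/island counts are preserved). Checking containment: at z = 18.88 the cross-section extends beyond the z = 7.68 cross-section by about 238.50 mm².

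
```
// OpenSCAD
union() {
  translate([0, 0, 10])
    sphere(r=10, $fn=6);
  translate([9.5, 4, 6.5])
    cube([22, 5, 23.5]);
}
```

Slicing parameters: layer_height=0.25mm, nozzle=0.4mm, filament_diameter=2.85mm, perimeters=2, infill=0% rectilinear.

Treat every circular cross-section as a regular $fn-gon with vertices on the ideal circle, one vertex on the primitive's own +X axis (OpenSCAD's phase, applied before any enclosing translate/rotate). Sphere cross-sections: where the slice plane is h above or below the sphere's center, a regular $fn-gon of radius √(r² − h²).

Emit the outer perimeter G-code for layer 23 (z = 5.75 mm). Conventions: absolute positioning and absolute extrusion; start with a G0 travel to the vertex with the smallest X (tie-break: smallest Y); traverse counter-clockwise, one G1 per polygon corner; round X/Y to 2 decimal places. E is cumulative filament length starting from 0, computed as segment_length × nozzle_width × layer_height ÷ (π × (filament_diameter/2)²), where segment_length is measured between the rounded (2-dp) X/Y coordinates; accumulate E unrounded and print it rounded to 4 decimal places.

G0 X-9.05 Y0.00 Z5.75
G1 X-4.53 Y-7.84 E0.1419
G1 X4.53 Y-7.84 E0.2839
G1 X9.05 Y0.00 E0.4257
G1 X4.53 Y7.84 E0.5676
G1 X-4.53 Y7.84 E0.7096
G1 X-9.05 Y0.00 E0.8515

At z = 5.75 mm: the sphere: section is a regular 6-gon, circumradius = √(r²−h²) = √(10²−4.25²) = 9.052; the cube at (9.5, 4) is absent (z outside [6.5, 30]); Merging all regions: only the r=10 sphere is present, so the union is just that shape — 1 connected region. The outline is a single polygon with 6 vertices. Extrusion per mm of travel: 0.4 × 0.25 / (π × 1.425²) = 0.015675. Accumulating E over each segment gives final E = 0.8515.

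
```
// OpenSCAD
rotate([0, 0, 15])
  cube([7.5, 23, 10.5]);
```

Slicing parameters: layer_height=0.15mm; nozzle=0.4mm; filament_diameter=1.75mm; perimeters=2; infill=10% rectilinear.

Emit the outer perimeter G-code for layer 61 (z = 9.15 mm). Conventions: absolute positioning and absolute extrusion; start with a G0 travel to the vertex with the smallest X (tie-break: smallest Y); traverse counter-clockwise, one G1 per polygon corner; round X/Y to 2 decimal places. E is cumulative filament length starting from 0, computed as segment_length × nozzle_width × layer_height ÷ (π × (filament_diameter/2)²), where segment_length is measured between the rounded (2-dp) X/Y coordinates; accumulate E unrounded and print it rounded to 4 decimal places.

G0 X-5.95 Y22.22 Z9.15
G1 X0.00 Y0.00 E0.5738
G1 X7.24 Y1.94 E0.7608
G1 X1.29 Y24.16 E1.3346
G1 X-5.95 Y22.22 E1.5216

At z = 9.15 mm: the 7.5×23 cube contributes its full rectangle; (rotated 15° about Z; rotation is an isometry so areas/perimeters/island counts are preserved). The outline is a single polygon with 4 vertices. Extrusion per mm of travel: 0.4 × 0.15 / (π × 0.875²) = 0.024945. Accumulating E over each segment gives final E = 1.5216.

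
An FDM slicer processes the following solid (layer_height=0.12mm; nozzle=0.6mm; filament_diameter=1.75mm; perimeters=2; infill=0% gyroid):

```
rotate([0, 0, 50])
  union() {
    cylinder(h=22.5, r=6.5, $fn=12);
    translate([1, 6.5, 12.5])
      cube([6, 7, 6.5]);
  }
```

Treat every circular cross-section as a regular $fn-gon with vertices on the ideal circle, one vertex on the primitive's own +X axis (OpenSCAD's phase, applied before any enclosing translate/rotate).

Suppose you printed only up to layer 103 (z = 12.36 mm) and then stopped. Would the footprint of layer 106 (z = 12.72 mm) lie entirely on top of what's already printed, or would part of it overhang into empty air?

Compare the two slices. At z = 12.36: the r=6.5 cylinder contributes a regular 12-gon of circumradius 6.5 (area = (12/2)·6.500²·sin(360°/12) = 126.75 mm²); the cube at (1, 6.5) is not intersected at this z (z outside [12.5, 19]); Combining (union): only the r=6.5 cylinder is present, so the union is just that shape — area = 126.75 mm²; (rotated 50° about Z; rotation is an isometry so areas/perimeters/island counts are preserved). At z = 12.72: the r=6.5 cylinder gives a regular 12-gon of circumradius 6.5 (constant along its height) (area = (12/2)·6.500²·sin(360°/12) = 126.75 mm²); the cube at (1, 6.5) is present — its section is the full 6×7 rectangle (area 42.00 mm²); Merging all regions: the 2 present regions are separate (no shared area or edge), so areas and boundary lengths simply add and each stays a separate island — area = 168.75 mm²; (whole slice rotated 50° about Z — lengths, areas and connectivity unchanged). Checking containment: at z = 12.72 the cross-section extends beyond the z = 12.36 cross-section by about 42.00 mm².

part overhangs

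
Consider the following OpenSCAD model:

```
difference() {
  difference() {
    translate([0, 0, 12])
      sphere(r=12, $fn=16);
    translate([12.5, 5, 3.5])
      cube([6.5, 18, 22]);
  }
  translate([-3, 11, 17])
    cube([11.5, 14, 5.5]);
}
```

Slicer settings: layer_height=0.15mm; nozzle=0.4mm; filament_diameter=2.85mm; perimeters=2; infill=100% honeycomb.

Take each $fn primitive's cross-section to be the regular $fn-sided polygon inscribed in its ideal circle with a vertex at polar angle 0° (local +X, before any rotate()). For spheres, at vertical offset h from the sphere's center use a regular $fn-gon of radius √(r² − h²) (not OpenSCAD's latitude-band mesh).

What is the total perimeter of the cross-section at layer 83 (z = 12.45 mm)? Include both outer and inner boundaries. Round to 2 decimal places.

74.86 mm

At z = 12.45 mm: the r=12 sphere slices to a regular 16-gon of circumradius 11.992 (√(r²−h²) with h=0.45 from center) (perimeter = 2·16·11.992·sin(180°/16) = 74.86 mm); the 6.5×18 cube at (12.5, 5) contributes its full rectangle (perimeter 49.00 mm); Taking the first minus the rest: starting from the r=12 sphere, the 6.5×18 cube at (12.5, 5) misses the remaining region (no effect) — boundary = 74.86 mm; the cube at (-3, 11) does not reach this height (z outside [17, 22.5]); After the difference (first − rest): none of the subtracted shapes is present at this height, so that combined region is unchanged — boundary = 74.86 mm. Overall, the cross-section is a single solid region. Total boundary length (outer) = 74.86 mm.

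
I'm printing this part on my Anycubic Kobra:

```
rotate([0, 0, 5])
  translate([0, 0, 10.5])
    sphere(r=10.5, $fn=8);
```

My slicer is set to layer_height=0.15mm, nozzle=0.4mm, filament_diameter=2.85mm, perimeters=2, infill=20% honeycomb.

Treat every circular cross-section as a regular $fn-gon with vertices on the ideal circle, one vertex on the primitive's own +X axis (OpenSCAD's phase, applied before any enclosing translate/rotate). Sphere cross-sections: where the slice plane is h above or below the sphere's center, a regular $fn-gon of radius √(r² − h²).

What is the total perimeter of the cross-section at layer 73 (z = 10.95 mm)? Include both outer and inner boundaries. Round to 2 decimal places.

64.23 mm

At z = 10.95 mm: the r=10.5 sphere contributes a regular 8-gon of circumradius √(10.5²−0.45²) = 10.490 (perimeter = 2·8·10.490·sin(180°/8) = 64.23 mm); (rotated 5° about Z; rotation is an isometry so areas/perimeters/island counts are preserved). Overall, the cross-section is a single solid region. Total boundary length (outer) = 64.23 mm.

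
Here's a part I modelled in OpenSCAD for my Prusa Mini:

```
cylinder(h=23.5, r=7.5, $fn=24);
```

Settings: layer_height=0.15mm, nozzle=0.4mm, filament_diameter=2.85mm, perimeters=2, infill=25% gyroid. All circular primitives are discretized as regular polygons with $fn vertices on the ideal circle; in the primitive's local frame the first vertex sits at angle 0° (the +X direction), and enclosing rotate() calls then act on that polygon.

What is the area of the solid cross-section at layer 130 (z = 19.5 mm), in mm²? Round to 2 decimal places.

At z = 19.5 mm: the r=7.5 cylinder contributes a regular 24-gon of circumradius 7.5 (area = (24/2)·7.500²·sin(360°/24) = 174.70 mm²). Overall, the cross-section is a single solid region. Net area = 174.70 mm².

174.70 mm²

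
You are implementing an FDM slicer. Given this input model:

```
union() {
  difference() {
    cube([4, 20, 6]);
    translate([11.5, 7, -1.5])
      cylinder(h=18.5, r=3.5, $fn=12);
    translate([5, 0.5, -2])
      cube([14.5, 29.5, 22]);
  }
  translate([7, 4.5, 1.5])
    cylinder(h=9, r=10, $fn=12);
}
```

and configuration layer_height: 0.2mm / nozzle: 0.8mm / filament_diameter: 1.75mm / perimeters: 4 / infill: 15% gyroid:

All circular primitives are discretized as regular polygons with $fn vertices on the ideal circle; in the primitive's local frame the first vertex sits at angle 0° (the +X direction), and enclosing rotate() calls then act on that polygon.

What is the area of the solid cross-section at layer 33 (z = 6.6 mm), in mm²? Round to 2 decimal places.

At z = 6.6 mm: the cube is absent (z outside [0, 6]); the r=3.5 cylinder at (11.5, 7) gives a regular 12-gon of circumradius 3.5 (constant along its height) (area = (12/2)·3.500²·sin(360°/12) = 36.75 mm²); the 14.5×29.5 cube at (5, 0.5) contributes its full rectangle (area 427.75 mm²); Taking the first minus the rest: the first operand is absent here, so nothing remains; the r=10 cylinder at (7, 4.5) gives a regular 12-gon of circumradius 10 (constant along its height) (area = (12/2)·10.000²·sin(360°/12) = 300.00 mm²); Merging all regions: only the r=10 cylinder at (7, 4.5) is present, so the union is just that shape — area = 300.00 mm². Overall, the cross-section is a single solid region. Net area = 300.00 mm².

300.00 mm²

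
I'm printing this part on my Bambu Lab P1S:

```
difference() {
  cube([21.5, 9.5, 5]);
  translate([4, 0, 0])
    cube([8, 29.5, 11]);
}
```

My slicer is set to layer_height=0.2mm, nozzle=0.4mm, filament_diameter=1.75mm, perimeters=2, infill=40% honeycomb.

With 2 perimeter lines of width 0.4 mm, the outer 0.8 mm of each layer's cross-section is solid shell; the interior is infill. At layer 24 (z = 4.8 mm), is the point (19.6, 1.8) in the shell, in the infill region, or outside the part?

At z = 4.8 mm: the cube is present — its section is the full 21.5×9.5 rectangle; the cube at (4, 0) (footprint 8×29.5) is included at this height; After the difference (first − rest): starting from the 21.5×9.5 cube, the 8×29.5 cube at (4, 0) partially overlaps it — only the 76.00 mm² overlap (of its 236.00 mm²) is removed, clipping the outline — 2 connected regions. Overall, the cross-section has 2 separate islands. The nearest boundary edge runs (21.50, 0.00)→(12.00, 0.00); distance from the point to it = 1.80 mm. (Shell/infill is judged within the island containing the point — the largest one.) The point is inside the cross-section and 1.80 mm from the nearest boundary — more than the 0.8 mm shell width (2 × 0.4), so it's in the infill interior.

infill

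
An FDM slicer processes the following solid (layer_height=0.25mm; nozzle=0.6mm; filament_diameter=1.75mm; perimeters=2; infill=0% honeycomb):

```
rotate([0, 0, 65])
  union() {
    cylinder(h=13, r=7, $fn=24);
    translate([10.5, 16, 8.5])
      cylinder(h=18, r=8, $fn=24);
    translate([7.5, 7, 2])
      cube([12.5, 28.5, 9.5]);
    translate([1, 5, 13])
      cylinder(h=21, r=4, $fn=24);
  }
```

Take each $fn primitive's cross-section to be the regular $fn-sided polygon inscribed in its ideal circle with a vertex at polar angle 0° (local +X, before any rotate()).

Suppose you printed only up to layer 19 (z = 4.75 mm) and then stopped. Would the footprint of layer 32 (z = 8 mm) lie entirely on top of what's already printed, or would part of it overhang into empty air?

Compare the two slices. At z = 4.75: the cylinder: section is a regular 24-gon, circumradius r=7 (area = (24/2)·7.000²·sin(360°/24) = 152.19 mm²); the cylinder at (10.5, 16) does not reach this height (z outside [8.5, 26.5]); the cube at (7.5, 7) (footprint 12.5×28.5) is included at this height (area 356.25 mm²); the cylinder at (1, 5) does not reach this height (z outside [13, 34]); Merging all regions: the 2 present regions are separate (no shared area or edge), so areas and boundary lengths simply add and each stays a separate island — area = 508.44 mm²; (rotated 65° about Z; rotation is an isometry so areas/perimeters/island counts are preserved). At z = 8: the r=7 cylinder contributes a regular 24-gon of circumradius 7 (area = (24/2)·7.000²·sin(360°/24) = 152.19 mm²); the cylinder at (10.5, 16) is absent (z outside [8.5, 26.5]); the 12.5×28.5 cube at (7.5, 7) contributes its full rectangle (area 356.25 mm²); the cylinder at (1, 5) is absent (z outside [13, 34]); Taking the union: the 2 present regions are separate (no shared area or edge), so areas and boundary lengths simply add and each stays a separate island — area = 508.44 mm²; (rotated 65° about Z; rotation is an isometry so areas/perimeters/island counts are preserved). Checking containment: the cross-section at z = 8 is a subset of the cross-section at z = 4.75.

entirely on top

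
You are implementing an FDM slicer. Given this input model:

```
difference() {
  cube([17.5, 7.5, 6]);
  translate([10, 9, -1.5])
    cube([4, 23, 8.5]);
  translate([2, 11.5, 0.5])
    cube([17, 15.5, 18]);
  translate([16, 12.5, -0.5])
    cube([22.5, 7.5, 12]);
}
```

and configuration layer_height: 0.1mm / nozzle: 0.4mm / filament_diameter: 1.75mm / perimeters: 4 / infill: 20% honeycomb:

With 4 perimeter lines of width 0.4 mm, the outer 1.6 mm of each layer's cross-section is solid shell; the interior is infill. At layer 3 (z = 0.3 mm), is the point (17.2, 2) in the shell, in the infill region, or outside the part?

At z = 0.3 mm: the cube (footprint 17.5×7.5) is included at this height; the 4×23 cube at (10, 9) contributes its full rectangle; the cube at (2, 11.5) does not reach this height (z outside [0.5, 18.5]); the cube at (16, 12.5) is present — its section is the full 22.5×7.5 rectangle; Taking the first minus the rest: starting from the 17.5×7.5 cube, the 4×23 cube at (10, 9) misses the remaining region (no effect); the 22.5×7.5 cube at (16, 12.5) misses the remaining region (no effect) — 1 connected region. Overall, the cross-section is a single solid region. The nearest boundary edge runs (17.50, 7.50)→(17.50, 0.00); distance from the point to it = 0.30 mm. The point is inside the cross-section, 0.30 mm from the nearest boundary — within the 1.6 mm shell band (4 × 0.4).

shell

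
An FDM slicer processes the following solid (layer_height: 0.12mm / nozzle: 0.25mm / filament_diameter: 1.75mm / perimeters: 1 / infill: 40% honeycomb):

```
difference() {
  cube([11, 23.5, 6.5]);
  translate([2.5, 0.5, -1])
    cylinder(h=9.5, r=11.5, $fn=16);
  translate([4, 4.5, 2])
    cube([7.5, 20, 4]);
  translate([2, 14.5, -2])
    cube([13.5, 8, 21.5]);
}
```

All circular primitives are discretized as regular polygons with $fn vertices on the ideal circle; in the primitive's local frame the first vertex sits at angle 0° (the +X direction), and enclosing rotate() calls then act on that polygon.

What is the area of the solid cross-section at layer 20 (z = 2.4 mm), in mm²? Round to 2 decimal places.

At z = 2.4 mm: the cube (footprint 11×23.5) is included at this height (area 258.50 mm²); the r=11.5 cylinder at (2.5, 0.5) contributes a regular 16-gon of circumradius 11.5 (area = (16/2)·11.500²·sin(360°/16) = 404.88 mm²); the cube at (4, 4.5) (footprint 7.5×20) is included at this height (area 150.00 mm²); the cube at (2, 14.5) is present — its section is the full 13.5×8 rectangle (area 108.00 mm²); Subtracting the remaining from the first: starting from the 11×23.5 cube (258.50 mm²), the r=11.5 cylinder at (2.5, 0.5) partially overlaps it — only the 120.19 mm² overlap (of its 404.88 mm²) is removed, clipping the outline; the 7.5×20 cube at (4, 4.5) partially overlaps it — only the 91.46 mm² overlap (of its 150.00 mm²) is removed, clipping the outline; the 13.5×8 cube at (2, 14.5) partially overlaps it — only the 16.00 mm² overlap (of its 108.00 mm²) is removed, clipping the outline — area = 30.85 mm². Overall, the cross-section is a single solid region. Net area = 30.85 mm².

30.85 mm²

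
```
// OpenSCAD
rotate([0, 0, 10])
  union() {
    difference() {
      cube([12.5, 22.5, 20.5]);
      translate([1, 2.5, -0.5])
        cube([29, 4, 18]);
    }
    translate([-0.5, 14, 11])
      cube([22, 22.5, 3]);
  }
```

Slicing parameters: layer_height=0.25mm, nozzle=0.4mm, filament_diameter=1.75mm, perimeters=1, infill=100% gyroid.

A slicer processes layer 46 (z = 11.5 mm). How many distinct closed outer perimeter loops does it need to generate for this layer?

At z = 11.5 mm: the cube (footprint 12.5×22.5) is included at this height; the 29×4 cube at (1, 2.5) contributes its full rectangle; After the difference (first − rest): starting from the 12.5×22.5 cube, the 29×4 cube at (1, 2.5) partially overlaps it — only the 46.00 mm² overlap (of its 116.00 mm²) is removed, clipping the outline — 1 connected region; the 22×22.5 cube at (-0.5, 14) contributes its full rectangle; Merging all regions: the regions partially overlap (shared area 106.25 mm²), so overlapping operands fuse into one piece — 1 connected region; (whole slice rotated 10° about Z — lengths, areas and connectivity unchanged). The result has 1 disconnected region.

1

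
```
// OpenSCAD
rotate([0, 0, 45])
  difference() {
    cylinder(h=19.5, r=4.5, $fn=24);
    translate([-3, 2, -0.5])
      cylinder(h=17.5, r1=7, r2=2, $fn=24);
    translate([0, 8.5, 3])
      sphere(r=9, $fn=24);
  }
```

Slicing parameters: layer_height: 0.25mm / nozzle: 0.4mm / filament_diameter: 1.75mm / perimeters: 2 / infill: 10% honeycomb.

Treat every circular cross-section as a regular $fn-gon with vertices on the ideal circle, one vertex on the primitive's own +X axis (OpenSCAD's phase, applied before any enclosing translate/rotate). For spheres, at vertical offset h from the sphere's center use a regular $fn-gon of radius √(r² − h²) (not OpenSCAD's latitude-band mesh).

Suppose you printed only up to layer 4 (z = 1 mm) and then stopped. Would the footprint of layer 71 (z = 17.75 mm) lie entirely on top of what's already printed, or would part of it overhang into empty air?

Compare the two slices. At z = 1: the r=4.5 cylinder contributes a regular 24-gon of circumradius 4.5 (area = (24/2)·4.500²·sin(360°/24) = 62.89 mm²); the cone at (-3, 2): at t=0.086 of its height the radius interpolates to r₁+(r₂−r₁)t = 6.571, giving a regular 24-gon of that circumradius (area = (24/2)·6.571²·sin(360°/24) = 134.12 mm²); the sphere at (0, 8.5): section is a regular 24-gon, circumradius = √(r²−h²) = √(9²−2²) = 8.775 (area = (24/2)·8.775²·sin(360°/24) = 239.15 mm²); After the difference (first − rest): starting from the r=4.5 cylinder (62.89 mm²), the cone at (-3, 2) partially overlaps it — only the 52.54 mm² overlap (of its 134.12 mm²) is removed, clipping the outline; the r=9 sphere at (0, 8.5) partially overlaps it — only the 1.19 mm² overlap (of its 239.15 mm²) is removed, clipping the outline — area = 9.16 mm²; (whole slice rotated 45° about Z — lengths, areas and connectivity unchanged). At z = 17.75: the cylinder: section is a regular 24-gon, circumradius r=4.5 (area = (24/2)·4.500²·sin(360°/24) = 62.89 mm²); the cone at (-3, 2) is absent (z outside [-0.5, 17]); the sphere at (0, 8.5) is not intersected at this z (|z−center|=14.750 > r=9); Taking the first minus the rest: none of the subtracted shapes is present at this height, so the r=4.5 cylinder is unchanged — area = 62.89 mm²; (whole slice rotated 45° about Z — lengths, areas and connectivity unchanged). Checking containment: at z = 17.75 the cross-section extends beyond the z = 1 cross-section by about 53.74 mm².

part overhangs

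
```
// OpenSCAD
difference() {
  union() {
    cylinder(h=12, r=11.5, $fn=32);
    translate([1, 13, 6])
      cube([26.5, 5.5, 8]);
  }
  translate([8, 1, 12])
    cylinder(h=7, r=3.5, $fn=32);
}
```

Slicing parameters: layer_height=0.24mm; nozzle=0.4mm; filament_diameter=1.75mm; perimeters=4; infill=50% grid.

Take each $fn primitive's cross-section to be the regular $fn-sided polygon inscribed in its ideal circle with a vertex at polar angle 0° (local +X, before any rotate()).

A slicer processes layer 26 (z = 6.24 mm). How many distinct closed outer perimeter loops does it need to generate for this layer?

2

At z = 6.24 mm: the r=11.5 cylinder contributes a regular 32-gon of circumradius 11.5; the cube at (1, 13) is present — its section is the full 26.5×5.5 rectangle; Combining (union): the 2 present regions are separate (no shared area or edge), so areas and boundary lengths simply add and each stays a separate island — 2 connected regions; the cylinder at (8, 1) is not intersected at this z (z outside [12, 19]); Taking the first minus the rest: none of the subtracted shapes is present at this height, so the result so far is unchanged — 2 connected regions. The result has 2 disconnected regions.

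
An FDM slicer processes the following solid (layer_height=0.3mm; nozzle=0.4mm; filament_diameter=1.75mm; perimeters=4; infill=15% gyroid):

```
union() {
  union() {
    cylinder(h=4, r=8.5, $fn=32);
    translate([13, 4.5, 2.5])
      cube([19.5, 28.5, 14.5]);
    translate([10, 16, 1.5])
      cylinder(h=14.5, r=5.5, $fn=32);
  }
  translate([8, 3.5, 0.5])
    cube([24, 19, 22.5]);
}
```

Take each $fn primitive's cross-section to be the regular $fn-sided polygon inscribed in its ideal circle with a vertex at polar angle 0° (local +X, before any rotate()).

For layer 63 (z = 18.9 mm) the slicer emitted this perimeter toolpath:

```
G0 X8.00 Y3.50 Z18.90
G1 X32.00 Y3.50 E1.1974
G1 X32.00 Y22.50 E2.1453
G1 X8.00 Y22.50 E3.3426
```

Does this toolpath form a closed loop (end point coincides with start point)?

Start point (G0): (8.00, 3.50). End point (last G1): the path does not return to the start — open.

no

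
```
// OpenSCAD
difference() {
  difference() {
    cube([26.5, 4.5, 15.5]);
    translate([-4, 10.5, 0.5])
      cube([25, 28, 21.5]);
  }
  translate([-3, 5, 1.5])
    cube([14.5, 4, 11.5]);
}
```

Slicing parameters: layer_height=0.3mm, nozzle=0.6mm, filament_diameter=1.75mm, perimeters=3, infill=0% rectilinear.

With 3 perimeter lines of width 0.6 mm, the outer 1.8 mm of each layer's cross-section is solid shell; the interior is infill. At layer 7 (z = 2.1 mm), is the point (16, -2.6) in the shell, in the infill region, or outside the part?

At z = 2.1 mm: the cube is present — its section is the full 26.5×4.5 rectangle; the cube at (-4, 10.5) (footprint 25×28) is included at this height; After the difference (first − rest): starting from the 26.5×4.5 cube, the 25×28 cube at (-4, 10.5) misses the remaining region (no effect) — 1 connected region; the cube at (-3, 5) is present — its section is the full 14.5×4 rectangle; Subtracting the remaining from the first: starting from that combined region, the 14.5×4 cube at (-3, 5) misses the remaining region (no effect) — 1 connected region. Overall, the cross-section is a single solid region. The nearest boundary edge runs (26.50, 0.00)→(0.00, 0.00); distance from the point to it = 2.60 mm. The point is not inside any of the regions above, so it lies outside the cross-section (2.60 mm from the nearest boundary).

outside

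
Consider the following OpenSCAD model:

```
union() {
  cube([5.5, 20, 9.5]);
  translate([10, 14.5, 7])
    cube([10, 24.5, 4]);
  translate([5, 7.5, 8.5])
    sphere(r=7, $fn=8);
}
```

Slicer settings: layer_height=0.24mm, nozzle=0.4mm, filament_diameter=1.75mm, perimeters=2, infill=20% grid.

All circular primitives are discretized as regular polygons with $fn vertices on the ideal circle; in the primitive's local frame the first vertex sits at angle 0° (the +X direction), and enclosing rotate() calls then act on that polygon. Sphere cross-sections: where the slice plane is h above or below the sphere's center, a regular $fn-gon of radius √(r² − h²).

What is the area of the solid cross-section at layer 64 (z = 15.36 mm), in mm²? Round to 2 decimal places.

At z = 15.36 mm: the cube is not intersected at this z (z outside [0, 9.5]); the cube at (10, 14.5) is absent (z outside [7, 11]); the r=7 sphere at (5, 7.5) slices to a regular 8-gon of circumradius 1.393 (√(r²−h²) with h=6.86 from center) (area = (8/2)·1.393²·sin(360°/8) = 5.49 mm²); Taking the union: only the r=7 sphere at (5, 7.5) is present, so the union is just that shape — area = 5.49 mm². Overall, the cross-section is a single solid region. Net area = 5.49 mm².

5.49 mm²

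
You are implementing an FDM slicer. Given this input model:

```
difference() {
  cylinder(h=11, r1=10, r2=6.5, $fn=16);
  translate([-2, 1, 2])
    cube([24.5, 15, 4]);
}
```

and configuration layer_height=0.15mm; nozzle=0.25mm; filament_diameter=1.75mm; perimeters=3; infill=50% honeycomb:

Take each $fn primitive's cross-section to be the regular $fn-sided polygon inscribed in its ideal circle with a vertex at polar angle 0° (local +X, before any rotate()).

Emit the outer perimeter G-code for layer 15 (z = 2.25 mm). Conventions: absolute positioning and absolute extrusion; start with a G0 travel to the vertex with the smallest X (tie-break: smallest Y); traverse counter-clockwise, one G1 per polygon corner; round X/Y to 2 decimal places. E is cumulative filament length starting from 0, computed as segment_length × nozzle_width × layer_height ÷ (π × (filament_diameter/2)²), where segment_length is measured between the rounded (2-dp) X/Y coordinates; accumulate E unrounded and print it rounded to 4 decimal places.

G0 X-9.28 Y0.00 Z2.25
G1 X-8.58 Y-3.55 E0.0564
G1 X-6.56 Y-6.56 E0.1129
G1 X-3.55 Y-8.58 E0.1694
G1 X0.00 Y-9.28 E0.2259
G1 X3.55 Y-8.58 E0.2823
G1 X6.56 Y-6.56 E0.3388
G1 X8.58 Y-3.55 E0.3953
G1 X9.28 Y0.00 E0.4517
G1 X9.09 Y1.00 E0.4676
G1 X-2.00 Y1.00 E0.6405
G1 X-2.00 Y8.89 E0.7635
G1 X-3.55 Y8.58 E0.7881
G1 X-6.56 Y6.56 E0.8447
G1 X-8.58 Y3.55 E0.9012
G1 X-9.28 Y0.00 E0.9576

At z = 2.25 mm: the cone contributes a regular 16-gon of circumradius 9.284 (interpolated between r1=10 and r2=6.5 at t=0.205); the cube at (-2, 1) (footprint 24.5×15) is included at this height; Taking the first minus the rest: starting from the cone, the 24.5×15 cube at (-2, 1) partially overlaps it — only the 72.96 mm² overlap (of its 367.50 mm²) is removed, clipping the outline — 1 connected region. The outline is a single polygon with 15 vertices. Extrusion per mm of travel: 0.25 × 0.15 / (π × 0.875²) = 0.015591. Accumulating E over each segment gives final E = 0.9576.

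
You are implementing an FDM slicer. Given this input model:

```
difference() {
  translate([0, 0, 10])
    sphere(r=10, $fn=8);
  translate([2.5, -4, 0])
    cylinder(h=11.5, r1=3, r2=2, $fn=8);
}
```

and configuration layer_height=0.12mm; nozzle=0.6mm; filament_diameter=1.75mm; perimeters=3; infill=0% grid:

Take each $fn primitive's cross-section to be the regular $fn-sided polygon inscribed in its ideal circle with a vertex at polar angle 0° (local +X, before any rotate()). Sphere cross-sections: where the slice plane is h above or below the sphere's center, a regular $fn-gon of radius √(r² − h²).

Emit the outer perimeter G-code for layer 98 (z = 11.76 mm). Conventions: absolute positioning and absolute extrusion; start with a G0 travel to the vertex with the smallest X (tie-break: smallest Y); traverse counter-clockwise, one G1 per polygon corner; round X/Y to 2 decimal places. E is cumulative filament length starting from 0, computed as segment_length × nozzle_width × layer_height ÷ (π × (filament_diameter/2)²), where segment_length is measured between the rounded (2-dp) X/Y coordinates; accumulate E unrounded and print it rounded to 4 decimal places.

At z = 11.76 mm: the sphere: section is a regular 8-gon, circumradius = √(r²−h²) = √(10²−1.76²) = 9.844; the cone at (2.5, -4) is absent (z outside [0, 11.5]); After the difference (first − rest): none of the subtracted shapes is present at this height, so the r=10 sphere is unchanged — 1 connected region. The outline is a single polygon with 8 vertices. Extrusion per mm of travel: 0.6 × 0.12 / (π × 0.875²) = 0.029934. Accumulating E over each segment gives final E = 1.8038.

G0 X-9.84 Y0.00 Z11.76
G1 X-6.96 Y-6.96 E0.2255
G1 X0.00 Y-9.84 E0.4509
G1 X6.96 Y-6.96 E0.6764
G1 X9.84 Y0.00 E0.9019
G1 X6.96 Y6.96 E1.1274
G1 X0.00 Y9.84 E1.3528
G1 X-6.96 Y6.96 E1.5783
G1 X-9.84 Y0.00 E1.8038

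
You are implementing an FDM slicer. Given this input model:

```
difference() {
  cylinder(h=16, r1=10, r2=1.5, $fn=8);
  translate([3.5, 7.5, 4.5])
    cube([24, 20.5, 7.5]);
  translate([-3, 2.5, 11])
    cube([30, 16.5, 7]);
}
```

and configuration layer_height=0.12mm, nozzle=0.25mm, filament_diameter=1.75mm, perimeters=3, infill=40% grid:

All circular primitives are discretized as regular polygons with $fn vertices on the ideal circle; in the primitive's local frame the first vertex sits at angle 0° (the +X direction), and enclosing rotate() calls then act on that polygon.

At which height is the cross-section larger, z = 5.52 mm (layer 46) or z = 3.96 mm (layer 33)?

Layer 46 (z = 5.52): the cone: at t=0.345 of its height the radius interpolates to r₁+(r₂−r₁)t = 7.068, giving a regular 8-gon of that circumradius (area = (8/2)·7.068²·sin(360°/8) = 141.28 mm²); the cube at (3.5, 7.5) is present — its section is the full 24×20.5 rectangle (area 492.00 mm²); the cube at (-3, 2.5) is absent (z outside [11, 18]); After the difference (first − rest): starting from the cone (141.28 mm²), the 24×20.5 cube at (3.5, 7.5) misses the remaining region (no effect) — area = 141.28 mm². So its area = 141.28 mm². Layer 33 (z = 3.96): the cone contributes a regular 8-gon of circumradius 7.896 (interpolated between r1=10 and r2=1.5 at t=0.247) (area = (8/2)·7.896²·sin(360°/8) = 176.35 mm²); the cube at (3.5, 7.5) is not intersected at this z (z outside [4.5, 12]); the cube at (-3, 2.5) is not intersected at this z (z outside [11, 18]); Taking the first minus the rest: none of the subtracted shapes is present at this height, so the cone is unchanged — area = 176.35 mm². So its area = 176.35 mm². Layer 33 is larger (176.35 vs 141.28 mm²).

layer 33 (z = 3.96 mm)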